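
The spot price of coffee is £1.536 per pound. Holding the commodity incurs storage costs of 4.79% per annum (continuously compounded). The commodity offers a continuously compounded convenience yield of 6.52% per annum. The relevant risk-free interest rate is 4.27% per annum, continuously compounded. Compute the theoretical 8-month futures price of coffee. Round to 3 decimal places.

Net carry = r + u − y = 0.0427 + 0.0479 − 0.0652 = 0.0254
F = S·e^((r+u−y)T) = 1.536 · e^(0.0254 × 8/12) = 1.536 · e^0.016933
= 1.536 × 1.017077 = £1.562 per pound

£1.562 per pound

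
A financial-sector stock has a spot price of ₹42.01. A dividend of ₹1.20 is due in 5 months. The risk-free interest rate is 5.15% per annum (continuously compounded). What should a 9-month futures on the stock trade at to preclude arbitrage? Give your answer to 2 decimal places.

PV(dividends) I = 1.20·e^(−0.0515·5/12)
I = 1.1745
F = (S − I)·e^(rT) = (42.01 − 1.1745) · e^(0.0515·9/12)
= 40.8355 · e^0.038625 = 40.8355 × 1.039381 = ₹42.44

₹42.44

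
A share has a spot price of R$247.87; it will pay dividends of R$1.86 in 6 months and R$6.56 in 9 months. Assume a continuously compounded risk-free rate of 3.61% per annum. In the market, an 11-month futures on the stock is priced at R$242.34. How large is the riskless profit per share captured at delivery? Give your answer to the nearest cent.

PV(dividends) I = 1.86·e^(−0.0361·6/12) + 6.56·e^(−0.0361·9/12) = 8.2115
Fair futures F* = (S − I)·e^(rT) = (247.87 − 8.2115)·e^0.033092 = 239.6585 × 1.033646 = 247.7220
Market R$242.34 < fair 247.7220: forward underpriced → reverse cash-and-carry (short the stock, invest proceeds at r, pay the dividends, go long the forward).
Profit at T = |F_mkt − F*| = |242.34 − 247.7220| = R$5.38 per share

R$5.38 per share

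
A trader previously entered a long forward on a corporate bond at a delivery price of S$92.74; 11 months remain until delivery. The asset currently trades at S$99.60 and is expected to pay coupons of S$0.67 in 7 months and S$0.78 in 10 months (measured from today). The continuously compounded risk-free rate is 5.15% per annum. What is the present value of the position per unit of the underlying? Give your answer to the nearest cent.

S$9.74

PV(remaining coupons) I = 0.67·e^(−0.0515·7/12) + 0.78·e^(−0.0515·10/12) = 1.3974
Current forward F = (S − I)·e^(rT) = (99.60 − 1.3974)·e^(0.0515·11/12) = 98.2026 × 1.048340 = 102.9497
Value (long) = (F − K)·e^(−rT) = (102.9497 − 92.74) × 0.953889 = 9.7389
Value = S$9.74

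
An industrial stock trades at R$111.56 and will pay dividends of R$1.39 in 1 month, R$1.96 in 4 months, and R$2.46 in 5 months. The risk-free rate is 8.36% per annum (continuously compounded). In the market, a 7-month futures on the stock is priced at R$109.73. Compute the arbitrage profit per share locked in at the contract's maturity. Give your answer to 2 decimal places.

PV(dividends) I = 1.39·e^(−0.0836·1/12) + 1.96·e^(−0.0836·4/12) + 2.46·e^(−0.0836·5/12) = 5.6623
Fair futures F* = (S − I)·e^(rT) = (111.56 − 5.6623)·e^0.048767 = 105.8977 × 1.049976 = 111.1900
Market R$109.73 < fair 111.1900: forward underpriced → reverse cash-and-carry (short the stock, invest proceeds at r, pay the dividends, go long the forward).
Profit at T = |F_mkt − F*| = |109.73 − 111.1900| = R$1.46 per share

R$1.46 per share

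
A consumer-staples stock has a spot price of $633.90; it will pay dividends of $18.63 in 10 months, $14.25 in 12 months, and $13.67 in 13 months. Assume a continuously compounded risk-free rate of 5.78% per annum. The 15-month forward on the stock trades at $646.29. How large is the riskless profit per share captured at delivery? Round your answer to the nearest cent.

PV(dividends) I = 18.63·e^(−0.0578·10/12) + 14.25·e^(−0.0578·12/12) + 13.67·e^(−0.0578·13/12) = 44.0439
Fair forward F* = (S − I)·e^(rT) = (633.90 − 44.0439)·e^0.072250 = 589.8561 × 1.074924 = 634.0505
Market $646.29 > fair 634.0505: forward overpriced → cash-and-carry (borrow at r, buy the stock and collect the dividends, short the forward).
Profit at T = |F_mkt − F*| = |646.29 − 634.0505| = $12.24 per share

$12.24 per share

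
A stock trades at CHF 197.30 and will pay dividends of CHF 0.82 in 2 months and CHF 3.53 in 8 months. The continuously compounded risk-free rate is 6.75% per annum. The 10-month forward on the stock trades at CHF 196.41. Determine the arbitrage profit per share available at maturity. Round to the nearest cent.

PV(dividends) I = 0.82·e^(−0.0675·2/12) + 3.53·e^(−0.0675·8/12) = 4.1855
Fair forward F* = (S − I)·e^(rT) = (197.30 − 4.1855)·e^0.056250 = 193.1145 × 1.057862 = 204.2885
Market CHF 196.41 < fair 204.2885: forward underpriced → reverse cash-and-carry (short the stock, invest proceeds at r, pay the dividends, go long the forward).
Profit at T = |F_mkt − F*| = |196.41 − 204.2885| = CHF 7.88 per share

CHF 7.88 per share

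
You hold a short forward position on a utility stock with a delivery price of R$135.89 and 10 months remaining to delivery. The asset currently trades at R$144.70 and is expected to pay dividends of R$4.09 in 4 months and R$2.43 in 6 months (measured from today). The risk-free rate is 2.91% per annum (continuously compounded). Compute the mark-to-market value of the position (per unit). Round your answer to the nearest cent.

PV(remaining dividends) I = 4.09·e^(−0.0291·4/12) + 2.43·e^(−0.0291·6/12) = 6.4454
Current forward F = (S − I)·e^(rT) = (144.70 − 6.4454)·e^(0.0291·10/12) = 138.2546 × 1.024546 = 141.6482
Value (long) = (F − K)·e^(−rT) = (141.6482 − 135.89) × 0.976042 = 5.6202
Short position value = −(long value) = -R$5.62

-R$5.62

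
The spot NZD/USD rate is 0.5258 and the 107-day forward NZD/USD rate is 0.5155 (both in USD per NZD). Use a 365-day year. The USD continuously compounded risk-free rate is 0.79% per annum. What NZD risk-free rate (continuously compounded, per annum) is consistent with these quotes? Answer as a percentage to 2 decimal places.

7.54%

F = S·e^((r_USD − r_NZD)T) ⇒ r_NZD = r_USD − ln(F/S)/T
ln(0.5155/0.5258) = -0.019784; /(107/365) = -0.067487
r_NZD = 0.0079 + 0.067487 = 0.075387
r_NZD = 7.54%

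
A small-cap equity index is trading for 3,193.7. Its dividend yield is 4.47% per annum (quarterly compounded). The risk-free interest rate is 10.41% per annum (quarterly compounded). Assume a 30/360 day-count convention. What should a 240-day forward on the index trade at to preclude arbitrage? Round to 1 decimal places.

F = S · (1+r/4)^(4T) / (1+q/4)^(4T)
= 3193.7 × 1.070914 / 1.030078 = 3193.7 × 1.039644
F = 3,320.3

3,320.3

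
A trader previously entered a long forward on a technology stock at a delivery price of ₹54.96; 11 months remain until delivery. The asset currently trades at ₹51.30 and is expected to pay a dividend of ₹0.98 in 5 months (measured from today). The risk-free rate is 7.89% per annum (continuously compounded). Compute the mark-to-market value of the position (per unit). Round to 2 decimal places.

PV(remaining dividends) I = 0.98·e^(−0.0789·5/12) = 0.9483
Current forward F = (S − I)·e^(rT) = (51.30 − 0.9483)·e^(0.0789·11/12) = 50.3517 × 1.075005 = 54.1283
Value (long) = (F − K)·e^(−rT) = (54.1283 − 54.96) × 0.930229 = -0.7737
Value = -₹0.77

-₹0.77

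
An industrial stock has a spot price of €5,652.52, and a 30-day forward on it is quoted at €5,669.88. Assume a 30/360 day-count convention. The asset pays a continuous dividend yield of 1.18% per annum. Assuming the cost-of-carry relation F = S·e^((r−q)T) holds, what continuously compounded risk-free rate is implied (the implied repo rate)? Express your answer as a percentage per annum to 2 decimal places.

4.86%

From F = S·e^((r−q)T): (r − q) = ln(F/S)/T
ln(5669.88/5652.52) = ln(1.003071) = 0.003066
(r − q) = 0.003066 / (30/360) = 0.036792
r = ln(F/S)/T + q = 0.036792 + 0.0118 = 0.048592
r = 4.86%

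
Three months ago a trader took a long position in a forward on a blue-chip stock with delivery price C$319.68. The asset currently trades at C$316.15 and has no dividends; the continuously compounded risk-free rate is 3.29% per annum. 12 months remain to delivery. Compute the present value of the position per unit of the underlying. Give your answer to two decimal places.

Current fair forward for the remaining 12 months: F = S·e^(r·T), r = 0.0329
F = 316.15 · e^(0.0329 × 12/12) = 316.15 × 1.033447 = 326.7243
Value of long forward = (F − K)·e^(−rT) = (326.7243 − 319.68) · e^(−0.0329·12/12)
= 7.0443 × 0.967635 = 6.82

C$6.82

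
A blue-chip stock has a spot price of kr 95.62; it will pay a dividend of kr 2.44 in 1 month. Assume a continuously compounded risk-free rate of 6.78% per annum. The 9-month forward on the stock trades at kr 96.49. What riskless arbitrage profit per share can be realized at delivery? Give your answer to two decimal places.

PV(dividends) I = 2.44·e^(−0.0678·1/12) = 2.4263
Fair forward F* = (S − I)·e^(rT) = (95.62 − 2.4263)·e^0.050850 = 93.1937 × 1.052165 = 98.0551
Market kr 96.49 < fair 98.0551: forward underpriced → reverse cash-and-carry (short the stock, invest proceeds at r, pay the dividends, go long the forward).
Profit at T = |F_mkt − F*| = |96.49 − 98.0551| = kr 1.57 per share

kr 1.57 per share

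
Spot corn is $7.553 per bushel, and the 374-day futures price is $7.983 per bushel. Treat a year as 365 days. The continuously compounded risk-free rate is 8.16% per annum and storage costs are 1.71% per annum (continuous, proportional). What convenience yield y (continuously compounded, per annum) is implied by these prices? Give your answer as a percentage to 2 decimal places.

F = S·e^((r+u−y)T) ⇒ (r+u−y) = ln(F/S)/T
ln(7.983/7.553) = 0.055369; /T ⇒ 0.054037
y = r + u − ln(F/S)/T = 0.0816 + 0.0171 − 0.054037 = 0.044663
y = 4.47%

4.47%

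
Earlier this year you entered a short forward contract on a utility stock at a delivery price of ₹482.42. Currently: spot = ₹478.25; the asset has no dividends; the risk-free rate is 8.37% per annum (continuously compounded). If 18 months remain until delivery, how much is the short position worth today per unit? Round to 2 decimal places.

Current fair forward for the remaining 18 months: F = S·e^(r·T), r = 0.0837
F = 478.25 · e^(0.0837 × 18/12) = 478.25 × 1.133772 = 542.2265
Value of long forward = (F − K)·e^(−rT) = (542.2265 − 482.42) · e^(−0.0837·18/12)
= 59.8065 × 0.882012 = 52.75
Short position value = −(long value) = -₹52.75

-₹52.75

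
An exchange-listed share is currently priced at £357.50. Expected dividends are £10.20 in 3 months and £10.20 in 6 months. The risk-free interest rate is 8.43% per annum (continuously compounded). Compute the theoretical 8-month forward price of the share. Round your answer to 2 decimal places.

£357.26

PV(dividends) I = 10.20·e^(−0.0843·3/12) + 10.20·e^(−0.0843·6/12)
I = 9.9873 + 9.7790 = 19.7663
F = (S − I)·e^(rT) = (357.50 − 19.7663) · e^(0.0843·8/12)
= 337.7337 · e^0.056200 = 337.7337 × 1.057809 = £357.26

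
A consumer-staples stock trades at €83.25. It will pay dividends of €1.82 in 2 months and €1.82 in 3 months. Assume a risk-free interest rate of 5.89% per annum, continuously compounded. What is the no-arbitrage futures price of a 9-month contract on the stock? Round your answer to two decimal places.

PV(dividends) I = 1.82·e^(−0.0589·2/12) + 1.82·e^(−0.0589·3/12)
I = 1.8022 + 1.7934 = 3.5956
F = (S − I)·e^(rT) = (83.25 − 3.5956) · e^(0.0589·9/12)
= 79.6544 · e^0.044175 = 79.6544 × 1.045165 = €83.25

€83.25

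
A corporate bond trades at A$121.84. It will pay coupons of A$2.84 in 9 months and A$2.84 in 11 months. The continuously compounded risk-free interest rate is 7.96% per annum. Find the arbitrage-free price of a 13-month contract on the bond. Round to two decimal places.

A$127.02

PV(coupons) I = 2.84·e^(−0.0796·9/12) + 2.84·e^(−0.0796·11/12)
I = 2.6754 + 2.6402 = 5.3156
F = (S − I)·e^(rT) = (121.84 − 5.3156) · e^(0.0796·13/12)
= 116.5244 · e^0.086233 = 116.5244 × 1.090060 = A$127.02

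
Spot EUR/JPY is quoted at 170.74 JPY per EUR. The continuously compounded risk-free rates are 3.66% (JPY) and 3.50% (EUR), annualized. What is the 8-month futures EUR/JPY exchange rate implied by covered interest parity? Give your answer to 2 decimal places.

F = S·e^((r_JPY − r_EUR)T) = 170.74 · e^((0.0366 − 0.0350) × 8/12)
= 170.74 · e^0.001067 = 170.74 × 1.001068
F = 170.92 JPY per EUR

170.92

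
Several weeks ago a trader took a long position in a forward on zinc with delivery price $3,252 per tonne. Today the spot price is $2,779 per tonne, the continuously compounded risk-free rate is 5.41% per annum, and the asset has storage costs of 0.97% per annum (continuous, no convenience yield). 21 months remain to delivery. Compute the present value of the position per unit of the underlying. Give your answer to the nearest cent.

-$131.67 per tonne

Current fair forward for the remaining 21 months: F = S·e^((r + u)·T), (r + u) = 0.0541 + 0.0097 = 0.0638
F = 2779 · e^(0.0638 × 21/12) = 2779 × 1.11812145 = 3107.2595
Value of long forward = (F − K)·e^(−rT) = (3107.2595 − 3252) · e^(−0.0541·21/12)
= -144.7405 × 0.90966853 = -131.67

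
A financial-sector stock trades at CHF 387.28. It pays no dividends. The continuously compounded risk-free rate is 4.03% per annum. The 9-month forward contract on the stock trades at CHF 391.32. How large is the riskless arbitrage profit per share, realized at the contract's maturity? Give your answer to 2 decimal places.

Fair forward: F* = S·e^(carry·T), with carry = r = 0.0403
F* = 387.28 · e^(0.0403 × 9/12) = 387.28 · e^0.030225 = 387.28 × 1.030686 = CHF 399.1641
Market CHF 391.32 < fair CHF 399.1641: forward underpriced → reverse cash-and-carry (short spot, go long the forward).
At maturity, profit = |F_mkt − F*| = |391.32 − 399.1641| = CHF 7.84 per share

CHF 7.84 per share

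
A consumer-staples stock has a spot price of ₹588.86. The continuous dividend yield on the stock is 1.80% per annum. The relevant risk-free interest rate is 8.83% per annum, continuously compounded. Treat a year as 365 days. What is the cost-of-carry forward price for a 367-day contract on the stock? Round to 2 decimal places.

F = S·e^((r − q)T) = 588.86 · e^((0.0883 − 0.0180) × 367/365)
= 588.86 · e^0.070685 = 588.86 × 1.073243
F = ₹631.99

₹631.99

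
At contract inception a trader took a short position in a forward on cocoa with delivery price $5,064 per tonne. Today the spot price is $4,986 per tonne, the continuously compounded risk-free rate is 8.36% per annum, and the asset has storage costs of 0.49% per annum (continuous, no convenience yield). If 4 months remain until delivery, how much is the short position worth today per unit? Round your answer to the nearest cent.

Current fair forward for the remaining 4 months: F = S·e^((r + u)·T), (r + u) = 0.0836 + 0.0049 = 0.0885
F = 4986 · e^(0.0885 × 4/12) = 4986 × 1.02993944 = 5135.2780
Value of long forward = (F − K)·e^(−rT) = (5135.2780 − 5064) · e^(−0.0836·4/12)
= 71.2780 × 0.97251803 = 69.32
Short position value = −(long value) = -$69.32

-$69.32 per tonne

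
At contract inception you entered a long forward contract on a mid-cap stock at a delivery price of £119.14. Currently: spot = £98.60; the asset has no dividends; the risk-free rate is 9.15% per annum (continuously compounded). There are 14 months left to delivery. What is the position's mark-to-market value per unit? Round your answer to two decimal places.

-£8.48

Current fair forward for the remaining 14 months: F = S·e^(r·T), r = 0.0915
F = 98.60 · e^(0.0915 × 14/12) = 98.60 × 1.112656 = 109.7079
Value of long forward = (F − K)·e^(−rT) = (109.7079 − 119.14) · e^(−0.0915·14/12)
= -9.4321 × 0.898750 = -8.48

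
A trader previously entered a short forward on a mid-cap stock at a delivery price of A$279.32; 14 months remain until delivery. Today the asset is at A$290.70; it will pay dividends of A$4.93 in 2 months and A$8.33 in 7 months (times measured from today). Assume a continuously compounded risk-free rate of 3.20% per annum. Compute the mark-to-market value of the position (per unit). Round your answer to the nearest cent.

PV(remaining dividends) I = 4.93·e^(−0.0320·2/12) + 8.33·e^(−0.0320·7/12) = 13.0797
Current forward F = (S − I)·e^(rT) = (290.70 − 13.0797)·e^(0.0320·14/12) = 277.6203 × 1.038039 = 288.1807
Value (long) = (F − K)·e^(−rT) = (288.1807 − 279.32) × 0.963355 = 8.5360
Short position value = −(long value) = -A$8.54

-A$8.54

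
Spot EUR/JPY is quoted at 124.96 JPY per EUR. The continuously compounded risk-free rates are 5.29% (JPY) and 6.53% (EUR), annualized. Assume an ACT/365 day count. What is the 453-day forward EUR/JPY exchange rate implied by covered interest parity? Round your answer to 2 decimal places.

F = S·e^((r_JPY − r_EUR)T) = 124.96 · e^((0.0529 − 0.0653) × 453/365)
= 124.96 · e^-0.015390 = 124.96 × 0.984728
F = 123.05 JPY per EUR

123.05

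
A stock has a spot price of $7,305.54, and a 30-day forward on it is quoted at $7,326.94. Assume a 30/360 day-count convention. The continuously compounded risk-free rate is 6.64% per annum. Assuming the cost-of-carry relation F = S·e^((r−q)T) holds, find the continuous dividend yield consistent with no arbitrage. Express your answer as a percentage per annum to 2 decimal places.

From F = S·e^((r−q)T): (r − q) = ln(F/S)/T
ln(7326.94/7305.54) = ln(1.002929) = 0.002925
(r − q) = 0.002925 / (30/360) = 0.035100
q = r − ln(F/S)/T = 0.0664 − 0.035100 = 0.031300
q = 3.13%

3.13%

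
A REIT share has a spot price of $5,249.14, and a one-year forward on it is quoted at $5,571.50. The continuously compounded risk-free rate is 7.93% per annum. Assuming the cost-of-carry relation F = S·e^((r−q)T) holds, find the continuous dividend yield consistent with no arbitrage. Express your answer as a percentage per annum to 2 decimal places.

From F = S·e^((r−q)T): (r − q) = ln(F/S)/T
ln(5571.50/5249.14) = ln(1.061412) = 0.059600
(r − q) = 0.059600 / (12/12) = 0.059600
q = r − ln(F/S)/T = 0.0793 − 0.059600 = 0.019700
q = 1.97%

1.97%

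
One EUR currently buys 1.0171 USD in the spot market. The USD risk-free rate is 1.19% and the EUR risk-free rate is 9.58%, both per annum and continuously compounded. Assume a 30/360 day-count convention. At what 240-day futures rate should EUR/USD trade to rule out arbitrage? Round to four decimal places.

F = S·e^((r_USD − r_EUR)T) = 1.0171 · e^((0.0119 − 0.0958) × 240/360)
= 1.0171 · e^-0.055933 = 1.0171 × 0.945602
F = 0.9618 USD per EUR

0.9618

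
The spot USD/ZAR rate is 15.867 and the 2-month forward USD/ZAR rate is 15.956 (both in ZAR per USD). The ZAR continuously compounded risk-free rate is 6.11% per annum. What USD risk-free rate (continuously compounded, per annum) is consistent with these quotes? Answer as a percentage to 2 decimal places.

2.75%

F = S·e^((r_ZAR − r_USD)T) ⇒ r_USD = r_ZAR − ln(F/S)/T
ln(15.956/15.867) = 0.005593; /(2/12) = 0.033558
r_USD = 0.0611 − 0.033558 = 0.027542
r_USD = 2.75%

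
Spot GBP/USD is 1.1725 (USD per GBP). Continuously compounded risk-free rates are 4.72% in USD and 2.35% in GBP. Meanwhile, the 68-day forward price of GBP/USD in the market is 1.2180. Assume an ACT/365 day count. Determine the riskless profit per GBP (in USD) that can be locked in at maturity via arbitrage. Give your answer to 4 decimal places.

Fair forward: F* = S·e^(carry·T), with carry = (r_USD − r_GBP) = 0.0472 − 0.0235 = 0.0237
F* = 1.1725 · e^(0.0237 × 68/365) = 1.1725 · e^0.004415 = 1.1725 × 1.004425 = 1.1777
Market 1.2180 > fair 1.1777: forward overpriced → cash-and-carry (buy spot, short the forward).
At maturity, profit = |F_mkt − F*| = |1.2180 − 1.1777| = 0.0403 per GBP (in USD)

0.0403 per GBP (in USD)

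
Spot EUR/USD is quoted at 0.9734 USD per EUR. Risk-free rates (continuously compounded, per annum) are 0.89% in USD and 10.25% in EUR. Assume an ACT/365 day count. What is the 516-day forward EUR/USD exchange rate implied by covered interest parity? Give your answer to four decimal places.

F = S·e^((r_USD − r_EUR)T) = 0.9734 · e^((0.0089 − 0.1025) × 516/365)
= 0.9734 · e^-0.132322 = 0.9734 × 0.876059
F = 0.8528 USD per EUR

0.8528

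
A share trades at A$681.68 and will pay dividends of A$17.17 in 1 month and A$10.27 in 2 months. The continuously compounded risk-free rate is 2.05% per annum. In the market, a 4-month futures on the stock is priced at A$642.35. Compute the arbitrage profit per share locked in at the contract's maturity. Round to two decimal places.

PV(dividends) I = 17.17·e^(−0.0205·1/12) + 10.27·e^(−0.0205·2/12) = 27.3757
Fair futures F* = (S − I)·e^(rT) = (681.68 − 27.3757)·e^0.006833 = 654.3043 × 1.006856 = 658.7902
Market A$642.35 < fair 658.7902: forward underpriced → reverse cash-and-carry (short the stock, invest proceeds at r, pay the dividends, go long the forward).
Profit at T = |F_mkt − F*| = |642.35 − 658.7902| = A$16.44 per share

A$16.44 per share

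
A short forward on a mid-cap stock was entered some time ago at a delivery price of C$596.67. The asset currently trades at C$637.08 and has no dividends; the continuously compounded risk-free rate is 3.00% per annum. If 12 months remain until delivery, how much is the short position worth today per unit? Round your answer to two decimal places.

-C$58.04

Current fair forward for the remaining 12 months: F = S·e^(r·T), r = 0.0300
F = 637.08 · e^(0.0300 × 12/12) = 637.08 × 1.030455 = 656.4823
Value of long forward = (F − K)·e^(−rT) = (656.4823 − 596.67) · e^(−0.0300·12/12)
= 59.8123 × 0.970446 = 58.04
Short position value = −(long value) = -C$58.04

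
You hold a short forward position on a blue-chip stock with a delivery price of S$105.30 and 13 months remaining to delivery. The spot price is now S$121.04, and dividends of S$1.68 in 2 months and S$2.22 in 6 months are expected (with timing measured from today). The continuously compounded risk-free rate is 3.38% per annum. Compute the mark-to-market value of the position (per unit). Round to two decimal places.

PV(remaining dividends) I = 1.68·e^(−0.0338·2/12) + 2.22·e^(−0.0338·6/12) = 3.8534
Current forward F = (S − I)·e^(rT) = (121.04 − 3.8534)·e^(0.0338·13/12) = 117.1866 × 1.037295 = 121.5571
Value (long) = (F − K)·e^(−rT) = (121.5571 − 105.30) × 0.964046 = 15.6726
Short position value = −(long value) = -S$15.67

-S$15.67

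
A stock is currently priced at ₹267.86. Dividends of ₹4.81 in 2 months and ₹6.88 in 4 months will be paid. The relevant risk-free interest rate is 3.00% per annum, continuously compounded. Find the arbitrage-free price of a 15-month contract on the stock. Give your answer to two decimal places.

₹266.05

PV(dividends) I = 4.81·e^(−0.0300·2/12) + 6.88·e^(−0.0300·4/12)
I = 4.7860 + 6.8115 = 11.5975
F = (S − I)·e^(rT) = (267.86 − 11.5975) · e^(0.0300·15/12)
= 256.2625 · e^0.037500 = 256.2625 × 1.038212 = ₹266.05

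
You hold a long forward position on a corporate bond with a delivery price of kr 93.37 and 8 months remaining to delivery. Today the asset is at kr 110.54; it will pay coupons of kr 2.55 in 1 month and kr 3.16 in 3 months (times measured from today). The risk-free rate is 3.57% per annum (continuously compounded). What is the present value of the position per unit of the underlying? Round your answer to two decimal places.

PV(remaining coupons) I = 2.55·e^(−0.0357·1/12) + 3.16·e^(−0.0357·3/12) = 5.6743
Current forward F = (S − I)·e^(rT) = (110.54 − 5.6743)·e^(0.0357·8/12) = 104.8657 × 1.024085 = 107.3914
Value (long) = (F − K)·e^(−rT) = (107.3914 − 93.37) × 0.976481 = 13.6916
Value = kr 13.69

kr 13.69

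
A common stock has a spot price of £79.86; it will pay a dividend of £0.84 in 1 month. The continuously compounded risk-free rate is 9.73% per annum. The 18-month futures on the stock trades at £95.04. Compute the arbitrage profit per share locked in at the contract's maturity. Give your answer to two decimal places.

£3.60 per share

PV(dividends) I = 0.84·e^(−0.0973·1/12) = 0.8332
Fair futures F* = (S − I)·e^(rT) = (79.86 − 0.8332)·e^0.145950 = 79.0268 × 1.157138 = 91.4449
Market £95.04 > fair 91.4449: forward overpriced → cash-and-carry (borrow at r, buy the stock and collect the dividends, short the forward).
Profit at T = |F_mkt − F*| = |95.04 − 91.4449| = £3.60 per share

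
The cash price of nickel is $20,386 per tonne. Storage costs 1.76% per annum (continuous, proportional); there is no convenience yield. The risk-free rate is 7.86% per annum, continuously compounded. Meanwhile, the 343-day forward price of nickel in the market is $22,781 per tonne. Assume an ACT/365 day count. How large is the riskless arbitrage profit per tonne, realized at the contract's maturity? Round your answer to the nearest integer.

$466 per tonne

Fair forward: F* = S·e^(carry·T), with carry = (r + u) = 0.0786 + 0.0176 = 0.0962
F* = 20386 · e^(0.0962 × 343/365) = 20386 · e^0.090402 = 20386 × 1.094614 = $22314.8010
Market $22781 > fair $22314.8010: forward overpriced → cash-and-carry (buy spot, short the forward).
At maturity, profit = |F_mkt − F*| = |22781 − 22314.8010| = $466 per tonne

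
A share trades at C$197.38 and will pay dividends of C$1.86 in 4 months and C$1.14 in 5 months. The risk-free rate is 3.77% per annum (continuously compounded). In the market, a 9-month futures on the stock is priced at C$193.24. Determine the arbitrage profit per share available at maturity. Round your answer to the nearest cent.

PV(dividends) I = 1.86·e^(−0.0377·4/12) + 1.14·e^(−0.0377·5/12) = 2.9590
Fair futures F* = (S − I)·e^(rT) = (197.38 − 2.9590)·e^0.028275 = 194.4210 × 1.028679 = 199.9968
Market C$193.24 < fair 199.9968: forward underpriced → reverse cash-and-carry (short the stock, invest proceeds at r, pay the dividends, go long the forward).
Profit at T = |F_mkt − F*| = |193.24 − 199.9968| = C$6.76 per share

C$6.76 per share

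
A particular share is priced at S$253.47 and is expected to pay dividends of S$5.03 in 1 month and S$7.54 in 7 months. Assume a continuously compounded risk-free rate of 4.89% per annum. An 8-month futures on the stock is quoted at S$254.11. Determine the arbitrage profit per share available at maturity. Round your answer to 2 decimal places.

PV(dividends) I = 5.03·e^(−0.0489·1/12) + 7.54·e^(−0.0489·7/12) = 12.3375
Fair futures F* = (S − I)·e^(rT) = (253.47 − 12.3375)·e^0.032600 = 241.1325 × 1.033137 = 249.1229
Market S$254.11 > fair 249.1229: forward overpriced → cash-and-carry (borrow at r, buy the stock and collect the dividends, short the forward).
Profit at T = |F_mkt − F*| = |254.11 − 249.1229| = S$4.99 per share

S$4.99 per share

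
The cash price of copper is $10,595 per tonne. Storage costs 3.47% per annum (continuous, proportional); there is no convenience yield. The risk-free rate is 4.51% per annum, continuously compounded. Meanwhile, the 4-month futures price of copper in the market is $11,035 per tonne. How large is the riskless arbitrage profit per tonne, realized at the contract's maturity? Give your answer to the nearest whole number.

$154 per tonne

Fair futures: F* = S·e^(carry·T), with carry = (r + u) = 0.0451 + 0.0347 = 0.0798
F* = 10595 · e^(0.0798 × 4/12) = 10595 · e^0.026600 = 10595 × 1.026957 = $10880.6094
Market $11035 > fair $10880.6094: forward overpriced → cash-and-carry (buy spot, short the forward).
At maturity, profit = |F_mkt − F*| = |11035 − 10880.6094| = $154 per tonne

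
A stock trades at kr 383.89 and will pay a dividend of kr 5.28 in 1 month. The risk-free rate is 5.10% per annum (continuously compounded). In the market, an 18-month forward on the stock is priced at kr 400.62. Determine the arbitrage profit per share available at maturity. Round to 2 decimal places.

PV(dividends) I = 5.28·e^(−0.0510·1/12) = 5.2576
Fair forward F* = (S − I)·e^(rT) = (383.89 − 5.2576)·e^0.076500 = 378.6324 × 1.079502 = 408.7344
Market kr 400.62 < fair 408.7344: forward underpriced → reverse cash-and-carry (short the stock, invest proceeds at r, pay the dividends, go long the forward).
Profit at T = |F_mkt − F*| = |400.62 − 408.7344| = kr 8.11 per share

kr 8.11 per share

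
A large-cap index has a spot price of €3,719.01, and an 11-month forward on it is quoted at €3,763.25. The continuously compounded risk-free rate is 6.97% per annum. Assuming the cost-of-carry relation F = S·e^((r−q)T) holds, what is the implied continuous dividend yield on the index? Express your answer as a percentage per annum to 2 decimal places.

5.68%

From F = S·e^((r−q)T): (r − q) = ln(F/S)/T
ln(3763.25/3719.01) = ln(1.011896) = 0.011826
(r − q) = 0.011826 / (11/12) = 0.012901
q = r − ln(F/S)/T = 0.0697 − 0.012901 = 0.056799
q = 5.68%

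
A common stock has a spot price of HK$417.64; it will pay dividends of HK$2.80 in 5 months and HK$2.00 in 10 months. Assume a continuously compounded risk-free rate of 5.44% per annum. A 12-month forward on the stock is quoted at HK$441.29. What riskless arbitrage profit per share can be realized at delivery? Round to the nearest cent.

HK$5.21 per share

PV(dividends) I = 2.80·e^(−0.0544·5/12) + 2.00·e^(−0.0544·10/12) = 4.6486
Fair forward F* = (S − I)·e^(rT) = (417.64 − 4.6486)·e^0.054400 = 412.9914 × 1.055907 = 436.0805
Market HK$441.29 > fair 436.0805: forward overpriced → cash-and-carry (borrow at r, buy the stock and collect the dividends, short the forward).
Profit at T = |F_mkt − F*| = |441.29 − 436.0805| = HK$5.21 per share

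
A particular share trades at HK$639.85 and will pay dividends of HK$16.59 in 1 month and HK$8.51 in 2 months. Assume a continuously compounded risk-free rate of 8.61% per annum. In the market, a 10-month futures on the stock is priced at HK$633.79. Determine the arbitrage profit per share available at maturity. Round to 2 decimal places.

HK$26.95 per share

PV(dividends) I = 16.59·e^(−0.0861·1/12) + 8.51·e^(−0.0861·2/12) = 24.8601
Fair futures F* = (S − I)·e^(rT) = (639.85 − 24.8601)·e^0.071750 = 614.9899 × 1.074387 = 660.7372
Market HK$633.79 < fair 660.7372: forward underpriced → reverse cash-and-carry (short the stock, invest proceeds at r, pay the dividends, go long the forward).
Profit at T = |F_mkt − F*| = |633.79 − 660.7372| = HK$26.95 per share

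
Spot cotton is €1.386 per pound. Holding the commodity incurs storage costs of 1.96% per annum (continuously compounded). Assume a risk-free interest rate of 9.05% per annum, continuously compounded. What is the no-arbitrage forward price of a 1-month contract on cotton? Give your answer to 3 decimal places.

Net carry = r + u − y = 0.0905 + 0.0196 − 0.0000 = 0.1101
F = S·e^((r+u−y)T) = 1.386 · e^(0.1101 × 1/12) = 1.386 · e^0.009175
= 1.386 × 1.009217 = €1.399 per pound

€1.399 per pound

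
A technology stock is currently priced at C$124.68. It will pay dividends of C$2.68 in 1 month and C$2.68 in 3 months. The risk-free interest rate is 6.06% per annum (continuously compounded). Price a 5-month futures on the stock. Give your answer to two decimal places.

PV(dividends) I = 2.68·e^(−0.0606·1/12) + 2.68·e^(−0.0606·3/12)
I = 2.6665 + 2.6397 = 5.3062
F = (S − I)·e^(rT) = (124.68 − 5.3062) · e^(0.0606·5/12)
= 119.3738 · e^0.025250 = 119.3738 × 1.025571 = C$122.43

C$122.43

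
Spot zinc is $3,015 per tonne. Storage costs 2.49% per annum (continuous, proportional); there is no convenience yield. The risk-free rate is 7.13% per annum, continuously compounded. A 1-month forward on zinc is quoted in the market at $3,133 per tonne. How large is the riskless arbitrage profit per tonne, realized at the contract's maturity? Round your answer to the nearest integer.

Fair forward: F* = S·e^(carry·T), with carry = (r + u) = 0.0713 + 0.0249 = 0.0962
F* = 3015 · e^(0.0962 × 1/12) = 3015 · e^0.008017 = 3015 × 1.008049 = $3039.2677
Market $3133 > fair $3039.2677: forward overpriced → cash-and-carry (buy spot, short the forward).
At maturity, profit = |F_mkt − F*| = |3133 − 3039.2677| = $94 per tonne

$94 per tonne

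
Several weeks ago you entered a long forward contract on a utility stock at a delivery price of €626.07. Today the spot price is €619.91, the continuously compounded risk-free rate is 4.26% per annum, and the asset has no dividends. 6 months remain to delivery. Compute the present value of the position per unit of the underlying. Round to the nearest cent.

€7.03

Current fair forward for the remaining 6 months: F = S·e^(r·T), r = 0.0426
F = 619.91 · e^(0.0426 × 6/12) = 619.91 × 1.021528 = 633.2554
Value of long forward = (F − K)·e^(−rT) = (633.2554 − 626.07) · e^(−0.0426·6/12)
= 7.1854 × 0.978925 = 7.03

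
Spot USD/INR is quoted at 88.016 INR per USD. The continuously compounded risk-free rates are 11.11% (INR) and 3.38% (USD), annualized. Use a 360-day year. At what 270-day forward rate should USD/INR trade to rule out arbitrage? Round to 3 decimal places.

F = S·e^((r_INR − r_USD)T) = 88.016 · e^((0.1111 − 0.0338) × 270/360)
= 88.016 · e^0.057975 = 88.016 × 1.059689
F = 93.270 INR per USD

93.270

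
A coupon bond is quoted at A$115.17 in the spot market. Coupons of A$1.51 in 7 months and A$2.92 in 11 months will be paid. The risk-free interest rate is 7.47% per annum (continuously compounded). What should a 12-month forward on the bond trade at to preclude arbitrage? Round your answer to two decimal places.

PV(coupons) I = 1.51·e^(−0.0747·7/12) + 2.92·e^(−0.0747·11/12)
I = 1.4456 + 2.7267 = 4.1723
F = (S − I)·e^(rT) = (115.17 − 4.1723) · e^(0.0747·12/12)
= 110.9977 · e^0.074700 = 110.9977 × 1.077561 = A$119.61

A$119.61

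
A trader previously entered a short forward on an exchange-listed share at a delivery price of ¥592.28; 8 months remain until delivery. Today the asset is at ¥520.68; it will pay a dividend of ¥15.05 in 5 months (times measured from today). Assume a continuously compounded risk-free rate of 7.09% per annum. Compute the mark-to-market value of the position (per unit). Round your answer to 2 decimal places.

¥58.87

PV(remaining dividends) I = 15.05·e^(−0.0709·5/12) = 14.6119
Current forward F = (S − I)·e^(rT) = (520.68 − 14.6119)·e^(0.0709·8/12) = 506.0681 × 1.048402 = 530.5628
Value (long) = (F − K)·e^(−rT) = (530.5628 − 592.28) × 0.953833 = -58.8679
Short position value = −(long value) = ¥58.87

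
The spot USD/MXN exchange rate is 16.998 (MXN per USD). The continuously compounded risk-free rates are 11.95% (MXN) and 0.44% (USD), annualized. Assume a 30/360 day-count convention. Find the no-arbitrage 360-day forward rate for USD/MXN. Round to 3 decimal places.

19.072

F = S·e^((r_MXN − r_USD)T) = 16.998 · e^((0.1195 − 0.0044) × 360/360)
= 16.998 · e^0.115100 = 16.998 × 1.121986
F = 19.072 MXN per USD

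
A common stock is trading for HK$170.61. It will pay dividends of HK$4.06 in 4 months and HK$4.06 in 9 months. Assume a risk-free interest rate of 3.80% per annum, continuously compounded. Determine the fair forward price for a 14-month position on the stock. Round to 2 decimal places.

PV(dividends) I = 4.06·e^(−0.0380·4/12) + 4.06·e^(−0.0380·9/12)
I = 4.0089 + 3.9459 = 7.9548
F = (S − I)·e^(rT) = (170.61 − 7.9548) · e^(0.0380·14/12)
= 162.6552 · e^0.044333 = 162.6552 × 1.045330 = HK$170.03

HK$170.03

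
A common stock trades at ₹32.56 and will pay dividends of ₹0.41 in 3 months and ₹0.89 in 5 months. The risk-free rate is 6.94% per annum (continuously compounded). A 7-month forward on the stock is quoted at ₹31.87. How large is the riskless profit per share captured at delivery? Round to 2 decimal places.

PV(dividends) I = 0.41·e^(−0.0694·3/12) + 0.89·e^(−0.0694·5/12) = 1.2676
Fair forward F* = (S − I)·e^(rT) = (32.56 − 1.2676)·e^0.040483 = 31.2924 × 1.041314 = 32.5852
Market ₹31.87 < fair 32.5852: forward underpriced → reverse cash-and-carry (short the stock, invest proceeds at r, pay the dividends, go long the forward).
Profit at T = |F_mkt − F*| = |31.87 − 32.5852| = ₹0.72 per share

₹0.72 per share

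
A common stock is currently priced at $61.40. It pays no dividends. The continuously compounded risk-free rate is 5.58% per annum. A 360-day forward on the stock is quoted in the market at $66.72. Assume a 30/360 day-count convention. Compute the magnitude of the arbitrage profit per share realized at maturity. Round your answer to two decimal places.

Fair forward: F* = S·e^(carry·T), with carry = r = 0.0558
F* = 61.40 · e^(0.0558 × 360/360) = 61.40 · e^0.055800 = 61.40 × 1.057386 = $64.9235
Market $66.72 > fair $64.9235: forward overpriced → cash-and-carry (buy spot, short the forward).
At maturity, profit = |F_mkt − F*| = |66.72 − 64.9235| = $1.80 per share

$1.80 per share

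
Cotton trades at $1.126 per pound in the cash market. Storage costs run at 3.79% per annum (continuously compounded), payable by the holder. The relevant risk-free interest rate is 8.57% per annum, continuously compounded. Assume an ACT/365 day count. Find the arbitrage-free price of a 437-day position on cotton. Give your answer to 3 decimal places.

$1.306 per pound

Net carry = r + u − y = 0.0857 + 0.0379 − 0.0000 = 0.1236
F = S·e^((r+u−y)T) = 1.126 · e^(0.1236 × 437/365) = 1.126 · e^0.147981
= 1.126 × 1.159491 = $1.306 per pound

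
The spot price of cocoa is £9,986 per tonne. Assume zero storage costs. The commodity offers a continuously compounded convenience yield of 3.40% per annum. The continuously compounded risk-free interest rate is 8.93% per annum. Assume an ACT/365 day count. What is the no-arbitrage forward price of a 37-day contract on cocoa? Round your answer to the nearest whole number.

£10,042 per tonne

Net carry = r + u − y = 0.0893 + 0.0000 − 0.0340 = 0.0553
F = S·e^((r+u−y)T) = 9986 · e^(0.0553 × 37/365) = 9986 · e^0.005606
= 9986 × 1.005622 = £10,042 per tonne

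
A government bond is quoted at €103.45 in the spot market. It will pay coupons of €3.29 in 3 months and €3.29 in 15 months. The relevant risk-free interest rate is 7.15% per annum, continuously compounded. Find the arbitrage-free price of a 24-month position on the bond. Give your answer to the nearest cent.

PV(coupons) I = 3.29·e^(−0.0715·3/12) + 3.29·e^(−0.0715·15/12)
I = 3.2317 + 3.0087 = 6.2404
F = (S − I)·e^(rT) = (103.45 − 6.2404) · e^(0.0715·24/12)
= 97.2096 · e^0.143000 = 97.2096 × 1.153730 = €112.15

€112.15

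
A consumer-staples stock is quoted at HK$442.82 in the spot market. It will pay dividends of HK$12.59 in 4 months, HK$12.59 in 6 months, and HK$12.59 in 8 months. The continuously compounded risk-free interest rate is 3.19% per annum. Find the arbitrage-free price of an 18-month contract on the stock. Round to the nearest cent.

HK$425.53

PV(dividends) I = 12.59·e^(−0.0319·4/12) + 12.59·e^(−0.0319·6/12) + 12.59·e^(−0.0319·8/12)
I = 12.4568 + 12.3908 + 12.3251 = 37.1727
F = (S − I)·e^(rT) = (442.82 − 37.1727) · e^(0.0319·18/12)
= 405.6473 · e^0.047850 = 405.6473 × 1.049013 = HK$425.53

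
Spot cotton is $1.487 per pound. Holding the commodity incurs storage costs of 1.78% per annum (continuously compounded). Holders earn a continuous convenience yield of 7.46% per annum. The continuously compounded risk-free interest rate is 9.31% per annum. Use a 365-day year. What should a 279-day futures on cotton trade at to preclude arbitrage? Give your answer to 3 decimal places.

Net carry = r + u − y = 0.0931 + 0.0178 − 0.0746 = 0.0363
F = S·e^((r+u−y)T) = 1.487 · e^(0.0363 × 279/365) = 1.487 · e^0.027747
= 1.487 × 1.028136 = $1.529 per pound

$1.529 per pound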